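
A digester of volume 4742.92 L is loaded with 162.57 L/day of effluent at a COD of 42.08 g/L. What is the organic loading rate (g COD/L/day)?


OLR = Q * S / V
= 162.57 * 42.08 / 4742.92
= 1.4423 g/L/day

1.4423 g/L/day


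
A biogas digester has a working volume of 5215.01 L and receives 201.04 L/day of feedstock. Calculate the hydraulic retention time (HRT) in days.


HRT = V / Q
= 5215.01 / 201.04
= 25.9402 days

25.9402 days


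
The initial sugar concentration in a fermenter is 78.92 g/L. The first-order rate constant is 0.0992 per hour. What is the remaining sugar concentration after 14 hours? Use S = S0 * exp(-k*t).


S = S0 * exp(-k * t)
S = 78.92 * exp(-0.0992 * 14)
S = 19.6806 g/L

19.6806 g/L


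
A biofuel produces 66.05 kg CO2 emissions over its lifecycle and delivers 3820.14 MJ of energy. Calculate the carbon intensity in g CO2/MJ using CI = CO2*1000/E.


CI = CO2 * 1000 / E
= 66.05 * 1000 / 3820.14
= 17.2899 g CO2/MJ

17.2899 g CO2/MJ


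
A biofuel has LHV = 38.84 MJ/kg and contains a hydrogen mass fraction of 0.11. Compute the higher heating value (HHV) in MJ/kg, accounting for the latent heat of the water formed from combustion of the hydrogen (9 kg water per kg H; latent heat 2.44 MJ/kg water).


HHV = LHV + H_frac * 9 * 2.44
= 38.84 + 0.11 * 9 * 2.44
= 41.2556 MJ/kg

41.2556 MJ/kg


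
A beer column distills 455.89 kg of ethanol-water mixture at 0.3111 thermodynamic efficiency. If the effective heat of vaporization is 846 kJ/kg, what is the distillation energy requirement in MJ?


E = m * 846 / (eta * 1000)
= 455.89 * 846 / (0.3111 * 1000)
= 1239.7394 MJ

1239.7394 MJ


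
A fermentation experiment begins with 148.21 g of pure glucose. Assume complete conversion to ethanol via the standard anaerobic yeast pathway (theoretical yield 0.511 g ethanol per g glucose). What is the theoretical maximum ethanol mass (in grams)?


Theoretical ethanol yield: m_EtOH = 0.511 * m_glucose
m_EtOH = 0.511 * 148.21 = 75.7353 g

75.7353 g


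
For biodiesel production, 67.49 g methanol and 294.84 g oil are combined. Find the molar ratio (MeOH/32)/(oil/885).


Molar ratio = n_MeOH / n_oil = (MeOH/32) / (oil/885) = (MeOH * 885) / (32 * oil)
= (67.49 * 885) / (32 * 294.84)
= 6.3306

6.3306


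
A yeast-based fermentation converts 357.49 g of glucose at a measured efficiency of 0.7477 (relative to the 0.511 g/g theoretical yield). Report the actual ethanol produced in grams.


Actual ethanol: m = 0.511 * 357.49 * 0.7477
m = 136.5879 g

136.5879 g


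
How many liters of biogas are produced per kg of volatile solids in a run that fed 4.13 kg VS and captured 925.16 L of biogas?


Y = V / VS
= 925.16 / 4.13
= 224.0097 L/kg VS

224.0097 L/kg VS


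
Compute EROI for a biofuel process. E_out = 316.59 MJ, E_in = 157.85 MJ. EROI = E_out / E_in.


EROI = E_out / E_in
= 316.59 / 157.85
= 2.0056

2.0056


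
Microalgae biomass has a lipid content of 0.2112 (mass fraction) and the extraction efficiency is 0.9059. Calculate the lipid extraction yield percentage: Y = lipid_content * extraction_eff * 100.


Y = lipid_content * extraction_eff * 100
= 0.2112 * 0.9059 * 100
= 19.1326%

19.1326%


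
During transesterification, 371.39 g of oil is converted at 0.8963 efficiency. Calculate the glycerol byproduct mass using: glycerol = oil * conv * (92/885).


glycerol = oil * conv * (92/885)
= 371.39 * 0.8963 * 92 / 885
= 34.6041 g

34.6041 g


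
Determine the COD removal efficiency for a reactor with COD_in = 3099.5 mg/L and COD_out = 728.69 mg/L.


eta = (COD_in - COD_out) / COD_in * 100
= (3099.5 - 728.69) / 3099.5 * 100
= 76.4901%

76.4901%


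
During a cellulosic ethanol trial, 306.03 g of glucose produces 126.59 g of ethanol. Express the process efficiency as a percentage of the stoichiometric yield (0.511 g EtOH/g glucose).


Fermentation efficiency = (actual / (0.511 * glucose)) * 100
= (126.59 / (0.511 * 306.03)) * 100
= 80.9496%

80.9496%


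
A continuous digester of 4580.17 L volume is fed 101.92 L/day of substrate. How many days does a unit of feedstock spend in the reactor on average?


HRT = V / Q
= 4580.17 / 101.92
= 44.9389 days

44.9389 days


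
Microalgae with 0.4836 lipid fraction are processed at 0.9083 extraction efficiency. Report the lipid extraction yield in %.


Y = lipid_content * extraction_eff * 100
= 0.4836 * 0.9083 * 100
= 43.9254%

43.9254%


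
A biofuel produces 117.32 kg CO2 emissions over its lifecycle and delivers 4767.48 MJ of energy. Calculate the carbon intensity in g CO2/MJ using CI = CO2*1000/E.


CI = CO2 * 1000 / E
= 117.32 * 1000 / 4767.48
= 24.6084 g CO2/MJ

24.6084 g CO2/MJ


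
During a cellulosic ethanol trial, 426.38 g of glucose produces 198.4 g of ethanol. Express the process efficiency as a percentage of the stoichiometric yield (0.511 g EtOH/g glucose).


Fermentation efficiency = (actual / (0.511 * glucose)) * 100
= (198.4 / (0.511 * 426.38)) * 100
= 91.0592%

91.0592%


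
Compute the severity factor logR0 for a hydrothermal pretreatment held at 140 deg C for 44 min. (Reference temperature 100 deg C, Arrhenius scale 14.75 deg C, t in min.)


logR0 = log10(t * exp((T - 100) / 14.75))
= log10(44 * exp((140 - 100) / 14.75))
= 2.8212

2.8212


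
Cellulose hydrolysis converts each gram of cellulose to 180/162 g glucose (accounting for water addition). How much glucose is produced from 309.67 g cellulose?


glucose = cellulose * 180/162
= 309.67 * 180/162
= 344.0778 g

344.0778 g


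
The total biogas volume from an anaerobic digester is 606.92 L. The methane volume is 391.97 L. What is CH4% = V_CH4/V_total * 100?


CH4% = V_CH4 / V_total * 100
= 391.97 / 606.92 * 100
= 64.5835%

64.5835%


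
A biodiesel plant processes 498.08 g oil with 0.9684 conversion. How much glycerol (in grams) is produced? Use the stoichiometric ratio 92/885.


glycerol = oil * conv * (92/885)
= 498.08 * 0.9684 * 92 / 885
= 50.1416 g

50.1416 g


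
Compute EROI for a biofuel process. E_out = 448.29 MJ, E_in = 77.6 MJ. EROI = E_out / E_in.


EROI = E_out / E_in
= 448.29 / 77.6
= 5.7769

5.7769


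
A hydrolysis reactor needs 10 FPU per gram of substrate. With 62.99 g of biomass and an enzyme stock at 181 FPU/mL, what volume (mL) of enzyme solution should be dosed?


V = dosage * m_sub / activity
V = 10 * 62.99 / 181
V = 3.4801 mL

3.4801 mL


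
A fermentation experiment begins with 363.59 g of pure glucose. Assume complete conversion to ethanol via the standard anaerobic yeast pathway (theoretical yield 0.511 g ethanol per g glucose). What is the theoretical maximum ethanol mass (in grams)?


Theoretical ethanol yield: m_EtOH = 0.511 * m_glucose
m_EtOH = 0.511 * 363.59 = 185.7945 g

185.7945 g


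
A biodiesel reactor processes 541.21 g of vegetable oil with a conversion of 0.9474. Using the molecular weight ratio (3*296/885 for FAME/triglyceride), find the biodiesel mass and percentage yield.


m_FAME = oil * conv * (3 * 296 / 885) = oil * conv * (888/885)
= 541.21 * 0.9474 * 888 / 885
= 514.4805 g
Y = m_FAME / oil * 100 = conv * (888/885) * 100
= 0.9474 * 888 / 885 * 100
= 95.06%

514.4805 g FAME; Y = 95.06%


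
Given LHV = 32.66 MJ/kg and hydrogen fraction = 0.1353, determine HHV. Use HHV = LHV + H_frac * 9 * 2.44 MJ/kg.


HHV = LHV + H_frac * 9 * 2.44
= 32.66 + 0.1353 * 9 * 2.44
= 35.6312 MJ/kg

35.6312 MJ/kg


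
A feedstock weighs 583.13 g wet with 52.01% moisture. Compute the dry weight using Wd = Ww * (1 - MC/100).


Wd = Ww * (1 - MC/100)
= 583.13 * (1 - 52.01/100)
= 279.8441 g

279.8441 g


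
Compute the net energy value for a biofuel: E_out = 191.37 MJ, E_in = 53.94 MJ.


NEV = E_out - E_in
= 191.37 - 53.94
= 137.4300 MJ

137.4300 MJ


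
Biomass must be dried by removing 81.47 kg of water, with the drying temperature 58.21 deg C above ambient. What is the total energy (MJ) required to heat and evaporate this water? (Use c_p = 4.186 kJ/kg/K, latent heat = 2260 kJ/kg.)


E = m_water * (4.186 * dT + 2260) / 1000
= 81.47 * (4.186 * 58.21 + 2260) / 1000
= 203.9738 MJ

203.9738 MJ


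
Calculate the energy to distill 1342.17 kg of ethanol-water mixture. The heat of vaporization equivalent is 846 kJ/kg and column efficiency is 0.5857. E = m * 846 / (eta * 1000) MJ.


E = m * 846 / (eta * 1000)
= 1342.17 * 846 / (0.5857 * 1000)
= 1938.6645 MJ

1938.6645 MJ


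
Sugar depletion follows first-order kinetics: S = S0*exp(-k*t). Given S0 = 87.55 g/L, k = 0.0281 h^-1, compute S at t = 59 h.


S = S0 * exp(-k * t)
S = 87.55 * exp(-0.0281 * 59)
S = 16.6817 g/L

16.6817 g/L


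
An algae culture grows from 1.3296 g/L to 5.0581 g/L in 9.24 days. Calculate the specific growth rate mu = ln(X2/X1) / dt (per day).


mu = ln(X2/X1) / dt
= ln(5.0581/1.3296) / 9.24
= 0.1446 per day

0.1446 per day


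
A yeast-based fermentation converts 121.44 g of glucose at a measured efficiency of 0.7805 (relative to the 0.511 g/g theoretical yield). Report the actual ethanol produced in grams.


Actual ethanol: m = 0.511 * 121.44 * 0.7805
m = 48.4346 g

48.4346 g


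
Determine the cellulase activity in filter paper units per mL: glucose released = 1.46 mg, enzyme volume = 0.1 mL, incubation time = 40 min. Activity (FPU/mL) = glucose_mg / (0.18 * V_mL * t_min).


Activity = glucose_mg / (0.18 mg/umol * V_mL * t_min)
= 1.46 / (0.18 * 0.1 * 40)
= 2.0278 FPU/mL

2.0278 FPU/mL


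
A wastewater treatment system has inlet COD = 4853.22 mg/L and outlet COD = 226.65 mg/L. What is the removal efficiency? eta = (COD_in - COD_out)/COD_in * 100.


eta = (COD_in - COD_out) / COD_in * 100
= (4853.22 - 226.65) / 4853.22 * 100
= 95.3299%

95.3299%


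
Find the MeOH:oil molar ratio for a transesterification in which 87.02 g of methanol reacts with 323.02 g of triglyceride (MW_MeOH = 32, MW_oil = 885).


Molar ratio = n_MeOH / n_oil = (MeOH/32) / (oil/885) = (MeOH * 885) / (32 * oil)
= (87.02 * 885) / (32 * 323.02)
= 7.4505

7.4505


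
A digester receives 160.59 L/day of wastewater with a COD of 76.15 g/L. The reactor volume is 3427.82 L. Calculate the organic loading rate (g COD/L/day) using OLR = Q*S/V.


OLR = Q * S / V
= 160.59 * 76.15 / 3427.82
= 3.5676 g/L/day

3.5676 g/L/day


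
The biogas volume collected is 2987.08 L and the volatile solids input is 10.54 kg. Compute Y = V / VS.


Y = V / VS
= 2987.08 / 10.54
= 283.4042 L/kg VS

283.4042 L/kg VS


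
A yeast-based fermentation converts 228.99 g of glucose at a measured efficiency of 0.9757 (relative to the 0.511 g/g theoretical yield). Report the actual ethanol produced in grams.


Actual ethanol: m = 0.511 * 228.99 * 0.9757
m = 114.1705 g

114.1705 g


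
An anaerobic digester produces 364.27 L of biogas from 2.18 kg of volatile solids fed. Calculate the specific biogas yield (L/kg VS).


Y = V / VS
= 364.27 / 2.18
= 167.0963 L/kg VS

167.0963 L/kg VS


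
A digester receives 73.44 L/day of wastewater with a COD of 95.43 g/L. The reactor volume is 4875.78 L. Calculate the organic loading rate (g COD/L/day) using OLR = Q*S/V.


OLR = Q * S / V
= 73.44 * 95.43 / 4875.78
= 1.4374 g/L/day

1.4374 g/L/day


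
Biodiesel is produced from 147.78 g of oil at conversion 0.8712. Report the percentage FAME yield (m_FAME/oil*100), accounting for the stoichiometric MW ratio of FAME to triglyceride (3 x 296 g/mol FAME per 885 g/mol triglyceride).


m_FAME = oil * conv * (3 * 296 / 885) = oil * conv * (888/885)
= 147.78 * 0.8712 * 888 / 885
= 129.1824 g
Y = m_FAME / oil * 100 = conv * (888/885) * 100
= 0.8712 * 888 / 885 * 100
= 87.42%

87.42%


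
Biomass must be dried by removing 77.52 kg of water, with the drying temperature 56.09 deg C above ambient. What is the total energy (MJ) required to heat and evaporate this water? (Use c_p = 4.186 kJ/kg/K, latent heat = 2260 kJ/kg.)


E = m_water * (4.186 * dT + 2260) / 1000
= 77.52 * (4.186 * 56.09 + 2260) / 1000
= 193.3963 MJ

193.3963 MJ


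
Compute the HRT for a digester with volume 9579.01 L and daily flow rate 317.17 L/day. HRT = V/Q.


HRT = V / Q
= 9579.01 / 317.17
= 30.2015 days

30.2015 days


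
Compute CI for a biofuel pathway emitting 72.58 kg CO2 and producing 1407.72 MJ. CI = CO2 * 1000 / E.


CI = CO2 * 1000 / E
= 72.58 * 1000 / 1407.72
= 51.5585 g CO2/MJ

51.5585 g CO2/MJ


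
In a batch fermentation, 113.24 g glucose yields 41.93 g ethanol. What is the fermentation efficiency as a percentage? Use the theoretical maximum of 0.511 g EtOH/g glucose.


Fermentation efficiency = (actual / (0.511 * glucose)) * 100
= (41.93 / (0.511 * 113.24)) * 100
= 72.4610%

72.4610%


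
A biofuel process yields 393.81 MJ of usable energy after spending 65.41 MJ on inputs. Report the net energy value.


NEV = E_out - E_in
= 393.81 - 65.41
= 328.4000 MJ

328.4000 MJ


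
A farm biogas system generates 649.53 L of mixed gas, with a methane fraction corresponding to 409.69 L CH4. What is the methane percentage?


CH4% = V_CH4 / V_total * 100
= 409.69 / 649.53 * 100
= 63.0748%

63.0748%


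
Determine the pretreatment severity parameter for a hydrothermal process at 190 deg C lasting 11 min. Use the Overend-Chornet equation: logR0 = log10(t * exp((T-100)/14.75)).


logR0 = log10(t * exp((T - 100) / 14.75))
= log10(11 * exp((190 - 100) / 14.75))
= 3.6913

3.6913


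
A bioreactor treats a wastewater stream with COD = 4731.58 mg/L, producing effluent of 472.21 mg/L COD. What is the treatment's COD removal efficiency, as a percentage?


eta = (COD_in - COD_out) / COD_in * 100
= (4731.58 - 472.21) / 4731.58 * 100
= 90.0200%

90.0200%


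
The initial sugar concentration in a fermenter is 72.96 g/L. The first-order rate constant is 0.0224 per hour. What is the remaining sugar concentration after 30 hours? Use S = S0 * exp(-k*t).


S = S0 * exp(-k * t)
S = 72.96 * exp(-0.0224 * 30)
S = 37.2597 g/L

37.2597 g/L


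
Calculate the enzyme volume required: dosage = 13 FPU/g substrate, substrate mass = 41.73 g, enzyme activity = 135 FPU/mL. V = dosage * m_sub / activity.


V = dosage * m_sub / activity
V = 13 * 41.73 / 135
V = 4.0184 mL

4.0184 mL


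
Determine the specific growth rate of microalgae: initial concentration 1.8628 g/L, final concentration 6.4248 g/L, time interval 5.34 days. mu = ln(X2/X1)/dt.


mu = ln(X2/X1) / dt
= ln(6.4248/1.8628) / 5.34
= 0.2319 per day

0.2319 per day


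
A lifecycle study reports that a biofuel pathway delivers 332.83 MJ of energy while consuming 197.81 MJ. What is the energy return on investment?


EROI = E_out / E_in
= 332.83 / 197.81
= 1.6826

1.6826


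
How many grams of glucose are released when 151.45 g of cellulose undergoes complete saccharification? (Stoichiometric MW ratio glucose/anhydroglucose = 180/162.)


glucose = cellulose * 180/162
= 151.45 * 180/162
= 168.2778 g

168.2778 g


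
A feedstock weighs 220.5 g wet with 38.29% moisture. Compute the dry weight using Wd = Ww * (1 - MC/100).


Wd = Ww * (1 - MC/100)
= 220.5 * (1 - 38.29/100)
= 136.0705 g

136.0705 g


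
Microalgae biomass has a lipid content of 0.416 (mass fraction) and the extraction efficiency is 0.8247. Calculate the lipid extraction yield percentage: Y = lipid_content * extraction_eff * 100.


Y = lipid_content * extraction_eff * 100
= 0.416 * 0.8247 * 100
= 34.3075%

34.3075%


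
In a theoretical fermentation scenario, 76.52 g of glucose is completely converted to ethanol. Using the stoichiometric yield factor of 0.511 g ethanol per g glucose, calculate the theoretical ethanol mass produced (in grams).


Theoretical ethanol yield: m_EtOH = 0.511 * m_glucose
m_EtOH = 0.511 * 76.52 = 39.1017 g

39.1017 g


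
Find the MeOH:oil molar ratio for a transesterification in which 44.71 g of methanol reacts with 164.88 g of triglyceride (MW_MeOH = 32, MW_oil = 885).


Molar ratio = n_MeOH / n_oil = (MeOH/32) / (oil/885) = (MeOH * 885) / (32 * oil)
= (44.71 * 885) / (32 * 164.88)
= 7.4995

7.4995


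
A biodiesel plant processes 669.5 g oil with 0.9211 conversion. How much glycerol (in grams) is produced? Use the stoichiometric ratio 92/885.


glycerol = oil * conv * (92/885)
= 669.5 * 0.9211 * 92 / 885
= 64.1065 g

64.1065 g


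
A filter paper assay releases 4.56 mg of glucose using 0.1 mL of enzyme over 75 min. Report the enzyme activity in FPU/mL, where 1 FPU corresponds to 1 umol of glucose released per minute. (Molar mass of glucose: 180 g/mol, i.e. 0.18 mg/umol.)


Activity = glucose_mg / (0.18 mg/umol * V_mL * t_min)
= 4.56 / (0.18 * 0.1 * 75)
= 3.3778 FPU/mL

3.3778 FPU/mL


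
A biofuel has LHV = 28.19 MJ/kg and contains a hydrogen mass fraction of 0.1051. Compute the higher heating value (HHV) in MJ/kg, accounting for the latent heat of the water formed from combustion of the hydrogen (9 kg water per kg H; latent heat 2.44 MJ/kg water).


HHV = LHV + H_frac * 9 * 2.44
= 28.19 + 0.1051 * 9 * 2.44
= 30.4980 MJ/kg

30.4980 MJ/kg


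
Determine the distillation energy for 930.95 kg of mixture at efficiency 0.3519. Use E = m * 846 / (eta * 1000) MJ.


E = m * 846 / (eta * 1000)
= 930.95 * 846 / (0.3519 * 1000)
= 2238.0895 MJ

2238.0895 MJ


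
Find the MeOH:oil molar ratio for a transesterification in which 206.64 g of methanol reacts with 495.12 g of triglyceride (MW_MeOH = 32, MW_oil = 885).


Molar ratio = n_MeOH / n_oil = (MeOH/32) / (oil/885) = (MeOH * 885) / (32 * oil)
= (206.64 * 885) / (32 * 495.12)
= 11.5424

11.5424


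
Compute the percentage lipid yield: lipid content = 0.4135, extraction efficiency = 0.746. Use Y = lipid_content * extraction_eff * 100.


Y = lipid_content * extraction_eff * 100
= 0.4135 * 0.746 * 100
= 30.8471%

30.8471%


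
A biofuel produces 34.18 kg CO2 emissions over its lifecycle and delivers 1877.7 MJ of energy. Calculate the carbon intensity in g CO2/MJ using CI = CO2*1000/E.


CI = CO2 * 1000 / E
= 34.18 * 1000 / 1877.7
= 18.2031 g CO2/MJ

18.2031 g CO2/MJ


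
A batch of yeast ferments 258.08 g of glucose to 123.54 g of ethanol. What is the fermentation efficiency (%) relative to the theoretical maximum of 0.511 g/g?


Fermentation efficiency = (actual / (0.511 * glucose)) * 100
= (123.54 / (0.511 * 258.08)) * 100
= 93.6769%

93.6769%


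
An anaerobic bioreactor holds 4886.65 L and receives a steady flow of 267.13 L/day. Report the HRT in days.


HRT = V / Q
= 4886.65 / 267.13
= 18.2932 days

18.2932 days


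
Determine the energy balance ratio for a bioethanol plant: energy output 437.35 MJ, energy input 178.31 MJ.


EROI = E_out / E_in
= 437.35 / 178.31
= 2.4528

2.4528


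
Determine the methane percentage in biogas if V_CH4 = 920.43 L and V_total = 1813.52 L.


CH4% = V_CH4 / V_total * 100
= 920.43 / 1813.52 * 100
= 50.7538%

50.7538%


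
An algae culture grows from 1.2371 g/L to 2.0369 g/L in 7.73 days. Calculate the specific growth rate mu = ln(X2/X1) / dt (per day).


mu = ln(X2/X1) / dt
= ln(2.0369/1.2371) / 7.73
= 0.0645 per day

0.0645 per day


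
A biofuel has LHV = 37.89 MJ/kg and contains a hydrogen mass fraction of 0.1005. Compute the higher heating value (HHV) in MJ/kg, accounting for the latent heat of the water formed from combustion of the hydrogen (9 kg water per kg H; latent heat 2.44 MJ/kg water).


HHV = LHV + H_frac * 9 * 2.44
= 37.89 + 0.1005 * 9 * 2.44
= 40.0970 MJ/kg

40.0970 MJ/kg


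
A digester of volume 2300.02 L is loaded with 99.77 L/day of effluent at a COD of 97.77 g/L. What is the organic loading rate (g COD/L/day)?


OLR = Q * S / V
= 99.77 * 97.77 / 2300.02
= 4.2411 g/L/day

4.2411 g/L/day


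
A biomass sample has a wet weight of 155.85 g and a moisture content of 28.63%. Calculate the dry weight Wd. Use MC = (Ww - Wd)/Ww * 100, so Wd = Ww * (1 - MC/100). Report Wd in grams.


Wd = Ww * (1 - MC/100)
= 155.85 * (1 - 28.63/100)
= 111.2301 g

111.2301 g


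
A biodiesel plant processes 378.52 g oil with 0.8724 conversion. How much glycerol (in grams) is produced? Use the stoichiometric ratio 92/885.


glycerol = oil * conv * (92/885)
= 378.52 * 0.8724 * 92 / 885
= 34.3280 g

34.3280 g


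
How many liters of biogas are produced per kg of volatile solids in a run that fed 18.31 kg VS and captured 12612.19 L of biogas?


Y = V / VS
= 12612.19 / 18.31
= 688.8143 L/kg VS

688.8143 L/kg VS


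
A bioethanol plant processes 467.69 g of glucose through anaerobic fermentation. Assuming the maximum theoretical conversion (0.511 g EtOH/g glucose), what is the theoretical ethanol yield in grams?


Theoretical ethanol yield: m_EtOH = 0.511 * m_glucose
m_EtOH = 0.511 * 467.69 = 238.9896 g

238.9896 g


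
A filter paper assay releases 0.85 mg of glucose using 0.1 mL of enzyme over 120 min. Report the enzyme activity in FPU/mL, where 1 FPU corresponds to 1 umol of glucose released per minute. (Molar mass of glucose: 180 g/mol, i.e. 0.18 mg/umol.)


Activity = glucose_mg / (0.18 mg/umol * V_mL * t_min)
= 0.85 / (0.18 * 0.1 * 120)
= 0.3935 FPU/mL

0.3935 FPU/mL


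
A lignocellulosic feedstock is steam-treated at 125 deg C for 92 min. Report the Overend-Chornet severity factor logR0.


logR0 = log10(t * exp((T - 100) / 14.75))
= log10(92 * exp((125 - 100) / 14.75))
= 2.6999

2.6999


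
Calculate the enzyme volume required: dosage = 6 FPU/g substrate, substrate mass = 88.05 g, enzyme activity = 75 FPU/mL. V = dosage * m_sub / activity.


V = dosage * m_sub / activity
V = 6 * 88.05 / 75
V = 7.0440 mL

7.0440 mL


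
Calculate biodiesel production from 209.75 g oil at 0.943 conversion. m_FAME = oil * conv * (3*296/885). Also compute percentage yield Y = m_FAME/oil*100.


m_FAME = oil * conv * (3 * 296 / 885) = oil * conv * (888/885)
= 209.75 * 0.943 * 888 / 885
= 198.4647 g
Y = m_FAME / oil * 100 = conv * (888/885) * 100
= 0.943 * 888 / 885 * 100
= 94.62%

198.4647 g FAME; Y = 94.62%


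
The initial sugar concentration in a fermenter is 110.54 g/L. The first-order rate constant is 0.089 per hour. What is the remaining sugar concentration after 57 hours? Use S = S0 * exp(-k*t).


S = S0 * exp(-k * t)
S = 110.54 * exp(-0.089 * 57)
S = 0.6924 g/L

0.6924 g/L


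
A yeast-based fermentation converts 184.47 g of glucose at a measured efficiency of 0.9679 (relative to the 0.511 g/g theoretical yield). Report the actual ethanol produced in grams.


Actual ethanol: m = 0.511 * 184.47 * 0.9679
m = 91.2383 g

91.2383 g


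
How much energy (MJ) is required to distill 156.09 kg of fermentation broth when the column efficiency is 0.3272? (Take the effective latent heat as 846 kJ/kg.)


E = m * 846 / (eta * 1000)
= 156.09 * 846 / (0.3272 * 1000)
= 403.5823 MJ

403.5823 MJ


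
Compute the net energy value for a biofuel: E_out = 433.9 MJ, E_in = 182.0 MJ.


NEV = E_out - E_in
= 433.9 - 182.0
= 251.9000 MJ

251.9000 MJ


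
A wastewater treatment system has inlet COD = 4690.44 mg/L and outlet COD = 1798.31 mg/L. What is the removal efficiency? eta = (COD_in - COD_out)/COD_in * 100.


eta = (COD_in - COD_out) / COD_in * 100
= (4690.44 - 1798.31) / 4690.44 * 100
= 61.6601%

61.6601%


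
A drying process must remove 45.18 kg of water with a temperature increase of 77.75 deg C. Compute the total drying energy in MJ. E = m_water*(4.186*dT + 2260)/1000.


E = m_water * (4.186 * dT + 2260) / 1000
= 45.18 * (4.186 * 77.75 + 2260) / 1000
= 116.8112 MJ

116.8112 MJ


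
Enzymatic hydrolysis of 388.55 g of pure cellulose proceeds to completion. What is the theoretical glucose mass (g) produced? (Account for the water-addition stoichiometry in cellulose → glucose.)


glucose = cellulose * 180/162
= 388.55 * 180/162
= 431.7222 g

431.7222 g


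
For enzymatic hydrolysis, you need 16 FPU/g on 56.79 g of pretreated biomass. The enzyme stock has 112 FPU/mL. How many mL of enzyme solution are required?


V = dosage * m_sub / activity
V = 16 * 56.79 / 112
V = 8.1129 mL

8.1129 mL


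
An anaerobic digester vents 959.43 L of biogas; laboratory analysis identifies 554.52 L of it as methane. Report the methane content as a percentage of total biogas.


CH4% = V_CH4 / V_total * 100
= 554.52 / 959.43 * 100
= 57.7968%

57.7968%


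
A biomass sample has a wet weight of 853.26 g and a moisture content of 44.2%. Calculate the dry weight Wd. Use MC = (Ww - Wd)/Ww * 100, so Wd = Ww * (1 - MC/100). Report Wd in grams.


Wd = Ww * (1 - MC/100)
= 853.26 * (1 - 44.2/100)
= 476.1191 g

476.1191 g


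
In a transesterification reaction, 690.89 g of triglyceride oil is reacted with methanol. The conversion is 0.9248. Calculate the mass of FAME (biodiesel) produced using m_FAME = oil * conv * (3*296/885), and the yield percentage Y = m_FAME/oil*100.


m_FAME = oil * conv * (3 * 296 / 885) = oil * conv * (888/885)
= 690.89 * 0.9248 * 888 / 885
= 641.1010 g
Y = m_FAME / oil * 100 = conv * (888/885) * 100
= 0.9248 * 888 / 885 * 100
= 92.79%

641.1010 g FAME; Y = 92.79%


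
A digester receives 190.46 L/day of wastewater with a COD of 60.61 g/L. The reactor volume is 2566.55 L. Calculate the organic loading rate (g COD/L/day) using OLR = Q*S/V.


OLR = Q * S / V
= 190.46 * 60.61 / 2566.55
= 4.4978 g/L/day

4.4978 g/L/day


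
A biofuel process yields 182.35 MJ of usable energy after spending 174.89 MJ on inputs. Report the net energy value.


NEV = E_out - E_in
= 182.35 - 174.89
= 7.4600 MJ

7.4600 MJ


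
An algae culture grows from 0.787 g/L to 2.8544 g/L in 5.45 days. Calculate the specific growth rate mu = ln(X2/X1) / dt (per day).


mu = ln(X2/X1) / dt
= ln(2.8544/0.787) / 5.45
= 0.2364 per day

0.2364 per day


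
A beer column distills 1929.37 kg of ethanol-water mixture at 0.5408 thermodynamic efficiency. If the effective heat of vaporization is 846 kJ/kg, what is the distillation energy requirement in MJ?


E = m * 846 / (eta * 1000)
= 1929.37 * 846 / (0.5408 * 1000)
= 3018.2082 MJ

3018.2082 MJ


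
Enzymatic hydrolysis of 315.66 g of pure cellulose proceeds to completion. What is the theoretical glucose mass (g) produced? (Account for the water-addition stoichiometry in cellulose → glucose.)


glucose = cellulose * 180/162
= 315.66 * 180/162
= 350.7333 g

350.7333 g


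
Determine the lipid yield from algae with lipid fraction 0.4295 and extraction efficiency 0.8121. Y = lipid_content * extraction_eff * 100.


Y = lipid_content * extraction_eff * 100
= 0.4295 * 0.8121 * 100
= 34.8797%

34.8797%


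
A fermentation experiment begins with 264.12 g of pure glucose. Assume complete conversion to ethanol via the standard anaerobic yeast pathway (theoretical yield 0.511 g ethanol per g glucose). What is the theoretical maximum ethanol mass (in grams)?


Theoretical ethanol yield: m_EtOH = 0.511 * m_glucose
m_EtOH = 0.511 * 264.12 = 134.9653 g

134.9653 g


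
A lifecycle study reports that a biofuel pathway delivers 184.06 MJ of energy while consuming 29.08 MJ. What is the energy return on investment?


EROI = E_out / E_in
= 184.06 / 29.08
= 6.3294

6.3294


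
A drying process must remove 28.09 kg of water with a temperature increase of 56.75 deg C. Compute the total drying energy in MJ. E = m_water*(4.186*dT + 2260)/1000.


E = m_water * (4.186 * dT + 2260) / 1000
= 28.09 * (4.186 * 56.75 + 2260) / 1000
= 70.1563 MJ

70.1563 MJ


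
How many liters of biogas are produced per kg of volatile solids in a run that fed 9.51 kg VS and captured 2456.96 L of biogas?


Y = V / VS
= 2456.96 / 9.51
= 258.3554 L/kg VS

258.3554 L/kg VS


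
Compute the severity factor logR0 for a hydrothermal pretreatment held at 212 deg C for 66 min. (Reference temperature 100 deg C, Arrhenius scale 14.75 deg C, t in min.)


logR0 = log10(t * exp((T - 100) / 14.75))
= log10(66 * exp((212 - 100) / 14.75))
= 5.1172

5.1172


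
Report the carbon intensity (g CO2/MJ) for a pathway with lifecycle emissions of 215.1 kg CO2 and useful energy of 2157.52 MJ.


CI = CO2 * 1000 / E
= 215.1 * 1000 / 2157.52
= 99.6978 g CO2/MJ

99.6978 g CO2/MJ


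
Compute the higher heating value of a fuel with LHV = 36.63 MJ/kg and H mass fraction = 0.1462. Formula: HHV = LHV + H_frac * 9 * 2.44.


HHV = LHV + H_frac * 9 * 2.44
= 36.63 + 0.1462 * 9 * 2.44
= 39.8406 MJ/kg

39.8406 MJ/kg


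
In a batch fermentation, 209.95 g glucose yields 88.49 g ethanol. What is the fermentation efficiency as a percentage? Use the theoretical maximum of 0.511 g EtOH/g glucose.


Fermentation efficiency = (actual / (0.511 * glucose)) * 100
= (88.49 / (0.511 * 209.95)) * 100
= 82.4817%

82.4817%


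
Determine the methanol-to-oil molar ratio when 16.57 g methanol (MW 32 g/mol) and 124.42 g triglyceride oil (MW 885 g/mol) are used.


Molar ratio = n_MeOH / n_oil = (MeOH/32) / (oil/885) = (MeOH * 885) / (32 * oil)
= (16.57 * 885) / (32 * 124.42)
= 3.6832

3.6832


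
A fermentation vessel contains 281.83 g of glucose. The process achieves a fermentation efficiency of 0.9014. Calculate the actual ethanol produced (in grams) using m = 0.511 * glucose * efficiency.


Actual ethanol: m = 0.511 * 281.83 * 0.9014
m = 129.8152 g

129.8152 g


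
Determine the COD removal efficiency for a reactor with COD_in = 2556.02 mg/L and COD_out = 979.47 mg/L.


eta = (COD_in - COD_out) / COD_in * 100
= (2556.02 - 979.47) / 2556.02 * 100
= 61.6799%

61.6799%


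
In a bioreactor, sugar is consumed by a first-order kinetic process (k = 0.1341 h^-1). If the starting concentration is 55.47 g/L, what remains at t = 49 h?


S = S0 * exp(-k * t)
S = 55.47 * exp(-0.1341 * 49)
S = 0.0777 g/L

0.0777 g/L


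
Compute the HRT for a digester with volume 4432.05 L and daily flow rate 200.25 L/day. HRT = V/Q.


HRT = V / Q
= 4432.05 / 200.25
= 22.1326 days

22.1326 days


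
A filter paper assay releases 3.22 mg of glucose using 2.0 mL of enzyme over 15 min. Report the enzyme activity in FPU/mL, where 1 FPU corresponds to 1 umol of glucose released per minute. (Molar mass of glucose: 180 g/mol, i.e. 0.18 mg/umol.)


Activity = glucose_mg / (0.18 mg/umol * V_mL * t_min)
= 3.22 / (0.18 * 2.0 * 15)
= 0.5963 FPU/mL

0.5963 FPU/mL


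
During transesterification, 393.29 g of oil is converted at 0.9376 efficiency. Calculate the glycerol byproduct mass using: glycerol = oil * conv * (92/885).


glycerol = oil * conv * (92/885)
= 393.29 * 0.9376 * 92 / 885
= 38.3332 g

38.3332 g


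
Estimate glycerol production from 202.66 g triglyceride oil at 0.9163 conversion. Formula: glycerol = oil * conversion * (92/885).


glycerol = oil * conv * (92/885)
= 202.66 * 0.9163 * 92 / 885
= 19.3041 g

19.3041 g


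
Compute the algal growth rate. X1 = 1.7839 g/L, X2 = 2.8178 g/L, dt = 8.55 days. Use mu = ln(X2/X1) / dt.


mu = ln(X2/X1) / dt
= ln(2.8178/1.7839) / 8.55
= 0.0535 per day

0.0535 per day


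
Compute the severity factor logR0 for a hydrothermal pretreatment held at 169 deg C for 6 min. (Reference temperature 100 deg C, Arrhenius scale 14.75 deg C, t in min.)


logR0 = log10(t * exp((T - 100) / 14.75))
= log10(6 * exp((169 - 100) / 14.75))
= 2.8098

2.8098


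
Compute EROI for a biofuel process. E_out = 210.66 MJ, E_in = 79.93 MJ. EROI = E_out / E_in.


EROI = E_out / E_in
= 210.66 / 79.93
= 2.6356

2.6356


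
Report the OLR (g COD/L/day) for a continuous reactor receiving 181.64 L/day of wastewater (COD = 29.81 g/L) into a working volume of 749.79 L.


OLR = Q * S / V
= 181.64 * 29.81 / 749.79
= 7.2216 g/L/day

7.2216 g/L/day


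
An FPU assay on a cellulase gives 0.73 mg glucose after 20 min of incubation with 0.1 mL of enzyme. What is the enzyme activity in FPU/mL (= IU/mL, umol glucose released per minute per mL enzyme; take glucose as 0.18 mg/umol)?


Activity = glucose_mg / (0.18 mg/umol * V_mL * t_min)
= 0.73 / (0.18 * 0.1 * 20)
= 2.0278 FPU/mL

2.0278 FPU/mL


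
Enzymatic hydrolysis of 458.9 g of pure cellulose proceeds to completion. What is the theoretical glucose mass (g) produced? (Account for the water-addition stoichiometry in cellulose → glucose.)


glucose = cellulose * 180/162
= 458.9 * 180/162
= 509.8889 g

509.8889 g


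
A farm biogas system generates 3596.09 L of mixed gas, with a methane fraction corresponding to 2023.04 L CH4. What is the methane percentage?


CH4% = V_CH4 / V_total * 100
= 2023.04 / 3596.09 * 100
= 56.2567%

56.2567%


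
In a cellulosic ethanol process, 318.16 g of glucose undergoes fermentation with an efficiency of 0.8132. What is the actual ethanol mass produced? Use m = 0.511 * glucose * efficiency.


Actual ethanol: m = 0.511 * 318.16 * 0.8132
m = 132.2099 g

132.2099 g


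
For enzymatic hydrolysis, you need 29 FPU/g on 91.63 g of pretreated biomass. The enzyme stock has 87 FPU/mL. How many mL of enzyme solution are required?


V = dosage * m_sub / activity
V = 29 * 91.63 / 87
V = 30.5433 mL

30.5433 mL


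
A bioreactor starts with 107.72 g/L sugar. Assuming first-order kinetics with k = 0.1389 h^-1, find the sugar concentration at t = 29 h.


S = S0 * exp(-k * t)
S = 107.72 * exp(-0.1389 * 29)
S = 1.9183 g/L

1.9183 g/L


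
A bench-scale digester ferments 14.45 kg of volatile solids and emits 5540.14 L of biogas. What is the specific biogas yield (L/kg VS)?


Y = V / VS
= 5540.14 / 14.45
= 383.4007 L/kg VS

383.4007 L/kg VS


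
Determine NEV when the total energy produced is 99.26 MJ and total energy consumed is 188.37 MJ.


NEV = E_out - E_in
= 99.26 - 188.37
= -89.1100 MJ

-89.1100 MJ


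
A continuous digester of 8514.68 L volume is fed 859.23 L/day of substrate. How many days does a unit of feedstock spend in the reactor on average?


HRT = V / Q
= 8514.68 / 859.23
= 9.9097 days

9.9097 days


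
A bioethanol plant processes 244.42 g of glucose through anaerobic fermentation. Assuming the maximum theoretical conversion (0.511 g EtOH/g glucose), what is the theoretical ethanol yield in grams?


Theoretical ethanol yield: m_EtOH = 0.511 * m_glucose
m_EtOH = 0.511 * 244.42 = 124.8986 g

124.8986 g


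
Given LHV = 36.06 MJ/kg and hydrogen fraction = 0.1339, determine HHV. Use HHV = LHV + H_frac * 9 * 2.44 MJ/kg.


HHV = LHV + H_frac * 9 * 2.44
= 36.06 + 0.1339 * 9 * 2.44
= 39.0004 MJ/kg

39.0004 MJ/kg


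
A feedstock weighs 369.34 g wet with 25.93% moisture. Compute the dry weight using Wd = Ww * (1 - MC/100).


Wd = Ww * (1 - MC/100)
= 369.34 * (1 - 25.93/100)
= 273.5701 g

273.5701 g


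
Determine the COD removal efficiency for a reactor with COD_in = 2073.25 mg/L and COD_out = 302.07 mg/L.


eta = (COD_in - COD_out) / COD_in * 100
= (2073.25 - 302.07) / 2073.25 * 100
= 85.4301%

85.4301%


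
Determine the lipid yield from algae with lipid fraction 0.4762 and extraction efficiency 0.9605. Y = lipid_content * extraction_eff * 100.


Y = lipid_content * extraction_eff * 100
= 0.4762 * 0.9605 * 100
= 45.7390%

45.7390%


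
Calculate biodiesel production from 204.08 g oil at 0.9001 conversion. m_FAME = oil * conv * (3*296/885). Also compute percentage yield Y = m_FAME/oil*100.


m_FAME = oil * conv * (3 * 296 / 885) = oil * conv * (888/885)
= 204.08 * 0.9001 * 888 / 885
= 184.3151 g
Y = m_FAME / oil * 100 = conv * (888/885) * 100
= 0.9001 * 888 / 885 * 100
= 90.32%

184.3151 g FAME; Y = 90.32%


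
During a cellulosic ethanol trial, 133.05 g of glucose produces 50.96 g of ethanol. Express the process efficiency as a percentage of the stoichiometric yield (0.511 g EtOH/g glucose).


Fermentation efficiency = (actual / (0.511 * glucose)) * 100
= (50.96 / (0.511 * 133.05)) * 100
= 74.9538%

74.9538%


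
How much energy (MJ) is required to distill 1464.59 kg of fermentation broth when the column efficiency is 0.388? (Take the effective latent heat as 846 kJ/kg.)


E = m * 846 / (eta * 1000)
= 1464.59 * 846 / (0.388 * 1000)
= 3193.4102 MJ

3193.4102 MJ


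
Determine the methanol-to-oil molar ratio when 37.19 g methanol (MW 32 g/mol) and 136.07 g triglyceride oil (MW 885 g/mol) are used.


Molar ratio = n_MeOH / n_oil = (MeOH/32) / (oil/885) = (MeOH * 885) / (32 * oil)
= (37.19 * 885) / (32 * 136.07)
= 7.5589

7.5589


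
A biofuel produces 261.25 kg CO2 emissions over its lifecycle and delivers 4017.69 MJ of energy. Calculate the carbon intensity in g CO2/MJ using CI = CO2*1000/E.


CI = CO2 * 1000 / E
= 261.25 * 1000 / 4017.69
= 65.0249 g CO2/MJ

65.0249 g CO2/MJ


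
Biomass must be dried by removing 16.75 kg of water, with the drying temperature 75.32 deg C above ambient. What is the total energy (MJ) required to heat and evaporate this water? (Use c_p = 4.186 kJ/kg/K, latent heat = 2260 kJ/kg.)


E = m_water * (4.186 * dT + 2260) / 1000
= 16.75 * (4.186 * 75.32 + 2260) / 1000
= 43.1361 MJ

43.1361 MJ


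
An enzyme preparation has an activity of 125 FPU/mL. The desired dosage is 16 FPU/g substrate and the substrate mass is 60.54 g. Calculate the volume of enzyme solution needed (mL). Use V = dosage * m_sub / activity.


V = dosage * m_sub / activity
V = 16 * 60.54 / 125
V = 7.7491 mL

7.7491 mL


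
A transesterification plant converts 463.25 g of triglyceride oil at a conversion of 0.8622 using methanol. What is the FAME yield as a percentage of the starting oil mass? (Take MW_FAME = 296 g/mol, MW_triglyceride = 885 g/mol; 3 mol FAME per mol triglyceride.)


m_FAME = oil * conv * (3 * 296 / 885) = oil * conv * (888/885)
= 463.25 * 0.8622 * 888 / 885
= 400.7681 g
Y = m_FAME / oil * 100 = conv * (888/885) * 100
= 0.8622 * 888 / 885 * 100
= 86.51%

86.51%


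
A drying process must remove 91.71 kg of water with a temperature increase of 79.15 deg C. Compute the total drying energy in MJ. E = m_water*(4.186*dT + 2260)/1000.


E = m_water * (4.186 * dT + 2260) / 1000
= 91.71 * (4.186 * 79.15 + 2260) / 1000
= 237.6501 MJ

237.6501 MJ


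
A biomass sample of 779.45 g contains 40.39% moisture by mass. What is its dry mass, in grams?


Wd = Ww * (1 - MC/100)
= 779.45 * (1 - 40.39/100)
= 464.6301 g

464.6301 g


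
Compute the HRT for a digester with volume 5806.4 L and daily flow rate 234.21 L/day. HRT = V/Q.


HRT = V / Q
= 5806.4 / 234.21
= 24.7914 days

24.7914 days


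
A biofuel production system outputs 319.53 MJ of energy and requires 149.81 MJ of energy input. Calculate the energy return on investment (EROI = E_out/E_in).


EROI = E_out / E_in
= 319.53 / 149.81
= 2.1329

2.1329


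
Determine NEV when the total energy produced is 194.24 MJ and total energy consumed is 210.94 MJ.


NEV = E_out - E_in
= 194.24 - 210.94
= -16.7000 MJ

-16.7000 MJ


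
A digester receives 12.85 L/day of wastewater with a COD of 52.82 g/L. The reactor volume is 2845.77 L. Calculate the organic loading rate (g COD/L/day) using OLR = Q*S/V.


OLR = Q * S / V
= 12.85 * 52.82 / 2845.77
= 0.2385 g/L/day

0.2385 g/L/day


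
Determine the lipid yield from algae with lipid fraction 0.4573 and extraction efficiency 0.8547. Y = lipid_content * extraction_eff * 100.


Y = lipid_content * extraction_eff * 100
= 0.4573 * 0.8547 * 100
= 39.0854%

39.0854%


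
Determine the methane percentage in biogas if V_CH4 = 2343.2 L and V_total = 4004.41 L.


CH4% = V_CH4 / V_total * 100
= 2343.2 / 4004.41 * 100
= 58.5155%

58.5155%


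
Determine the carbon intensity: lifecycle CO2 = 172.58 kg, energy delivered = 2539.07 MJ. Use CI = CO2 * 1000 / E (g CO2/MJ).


CI = CO2 * 1000 / E
= 172.58 * 1000 / 2539.07
= 67.9698 g CO2/MJ

67.9698 g CO2/MJ


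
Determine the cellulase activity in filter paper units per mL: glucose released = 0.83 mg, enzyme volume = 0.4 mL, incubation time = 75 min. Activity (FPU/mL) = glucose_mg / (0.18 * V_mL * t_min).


Activity = glucose_mg / (0.18 mg/umol * V_mL * t_min)
= 0.83 / (0.18 * 0.4 * 75)
= 0.1537 FPU/mL

0.1537 FPU/mL


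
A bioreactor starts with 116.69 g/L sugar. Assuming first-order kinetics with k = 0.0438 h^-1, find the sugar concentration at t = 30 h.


S = S0 * exp(-k * t)
S = 116.69 * exp(-0.0438 * 30)
S = 31.3596 g/L

31.3596 g/L
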